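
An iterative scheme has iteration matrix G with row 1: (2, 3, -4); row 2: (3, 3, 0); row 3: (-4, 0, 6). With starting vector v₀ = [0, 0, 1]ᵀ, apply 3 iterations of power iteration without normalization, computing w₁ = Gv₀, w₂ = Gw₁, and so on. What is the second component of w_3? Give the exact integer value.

w1 = Gv₀ = (2·0 + 3·0 + (-4)·1; 3·0 + 3·0 + 0·1; (-4)·0 + 0·0 + 6·1) = (-4, 0, 6)
w2 = Gw1 = (2·(-4) + 3·0 + (-4)·6; 3·(-4) + 3·0 + 0·6; (-4)·(-4) + 0·0 + 6·6) = (-32, -12, 52)
w3 = Gw2 = (-308, -132, 440)
The requested component of w3 is -132.

-132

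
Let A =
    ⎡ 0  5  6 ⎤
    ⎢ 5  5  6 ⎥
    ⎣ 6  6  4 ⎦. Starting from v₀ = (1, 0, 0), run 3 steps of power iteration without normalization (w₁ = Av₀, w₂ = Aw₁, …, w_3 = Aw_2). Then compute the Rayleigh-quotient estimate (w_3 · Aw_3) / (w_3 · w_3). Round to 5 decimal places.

w1 = Av₀ = (0·1 + 5·0 + 6·0; 5·1 + 5·0 + 6·0; 6·1 + 6·0 + 4·0) = (0, 5, 6)
w2 = Aw1 = (0·0 + 5·5 + 6·6; 5·0 + 5·5 + 6·6; 6·0 + 6·5 + 4·6) = (61, 61, 54)
w3 = Aw2 = (629, 934, 948)
Aw3 = (10358, 13503, 13170)
w3·Aw3 = 629·10358 + 934·13503 + 948·13170 = 31612144; w3·w3 = 629·629 + 934·934 + 948·948 = 2166701
λ ≈ 31612144/2166701 = 14.58999

λ ≈ 14.58999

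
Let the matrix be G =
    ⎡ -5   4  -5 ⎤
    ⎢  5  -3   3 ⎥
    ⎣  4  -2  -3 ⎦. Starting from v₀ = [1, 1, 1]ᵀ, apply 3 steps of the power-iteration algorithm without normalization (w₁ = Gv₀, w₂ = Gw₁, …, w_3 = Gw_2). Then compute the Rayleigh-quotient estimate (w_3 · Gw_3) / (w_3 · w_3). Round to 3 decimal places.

λ ≈ -5.289

w1 = Gv₀ = (-6, 5, -1)
w2 = Gw1 = (55, -48, -31)
w3 = Gw2 = (-312, 326, 409)
Gw3 = (819, -1311, -3127)
w3·Gw3 = (-312)·819 + 326·(-1311) + 409·(-3127) = -1961857; w3·w3 = (-312)·(-312) + 326·326 + 409·409 = 370901
λ ≈ -1961857/370901 = -5.289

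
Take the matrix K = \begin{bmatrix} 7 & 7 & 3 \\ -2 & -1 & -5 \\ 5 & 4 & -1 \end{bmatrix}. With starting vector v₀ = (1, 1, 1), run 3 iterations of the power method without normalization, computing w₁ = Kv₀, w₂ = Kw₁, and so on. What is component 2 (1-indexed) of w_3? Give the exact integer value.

w1 = Kv₀ = (17, -8, 8)
w2 = Kw1 = (87, -66, 45)
w3 = Kw2 = (282, -333, 126)
The requested component of w3 is -333.

-333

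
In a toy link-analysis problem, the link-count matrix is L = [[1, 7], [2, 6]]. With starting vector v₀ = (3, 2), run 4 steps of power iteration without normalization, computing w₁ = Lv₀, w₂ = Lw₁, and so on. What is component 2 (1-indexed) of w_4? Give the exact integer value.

w1 = Lv₀ = (1·3 + 7·2; 2·3 + 6·2) = (17, 18)
w2 = Lw1 = (1·17 + 7·18; 2·17 + 6·18) = (143, 142)
w3 = Lw2 = (1137, 1138)
w4 = Lw3 = (9103, 9102)
The requested component of w4 is 9102.

9102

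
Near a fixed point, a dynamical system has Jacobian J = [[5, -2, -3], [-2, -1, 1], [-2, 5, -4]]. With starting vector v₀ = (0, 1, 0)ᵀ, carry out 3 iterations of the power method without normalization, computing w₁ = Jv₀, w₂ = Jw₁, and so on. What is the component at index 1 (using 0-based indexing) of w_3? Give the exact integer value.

15

w1 = Jv₀ = (5·0 + (-2)·1 + (-3)·0; (-2)·0 + (-1)·1 + 1·0; (-2)·0 + 5·1 + (-4)·0) = (-2, -1, 5)
w2 = Jw1 = (5·(-2) + (-2)·(-1) + (-3)·5; (-2)·(-2) + (-1)·(-1) + 1·5; (-2)·(-2) + 5·(-1) + (-4)·5) = (-23, 10, -21)
w3 = Jw2 = (-72, 15, 180)
The requested component of w3 is 15.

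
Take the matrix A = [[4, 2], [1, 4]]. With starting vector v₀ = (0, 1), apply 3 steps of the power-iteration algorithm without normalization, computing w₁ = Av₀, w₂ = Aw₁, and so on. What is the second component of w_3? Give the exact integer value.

w1 = Av₀ = (4·0 + 2·1; 1·0 + 4·1) = (2, 4)
w2 = Aw1 = (4·2 + 2·4; 1·2 + 4·4) = (16, 18)
w3 = Aw2 = (100, 88)
The requested component of w3 is 88.

88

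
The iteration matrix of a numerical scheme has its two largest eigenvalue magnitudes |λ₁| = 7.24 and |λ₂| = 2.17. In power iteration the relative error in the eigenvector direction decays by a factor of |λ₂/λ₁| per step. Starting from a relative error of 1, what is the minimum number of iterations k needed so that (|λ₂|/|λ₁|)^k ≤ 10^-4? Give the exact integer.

|λ₂/λ₁| = 2.17/7.24 = 0.29972
Need k ≥ ln(10^-4) / ln(0.29972) = -9.2103 / -1.2049 ≈ 7.644
Smallest integer k satisfying the bound: 8

8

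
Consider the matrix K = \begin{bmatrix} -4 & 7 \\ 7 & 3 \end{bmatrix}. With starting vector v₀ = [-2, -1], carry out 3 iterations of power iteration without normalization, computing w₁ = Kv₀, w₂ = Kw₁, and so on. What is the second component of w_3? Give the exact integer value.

w1 = Kv₀ = ((-4)·(-2) + 7·(-1); 7·(-2) + 3·(-1)) = (1, -17)
w2 = Kw1 = ((-4)·1 + 7·(-17); 7·1 + 3·(-17)) = (-123, -44)
w3 = Kw2 = (184, -993)
The requested component of w3 is -993.

-993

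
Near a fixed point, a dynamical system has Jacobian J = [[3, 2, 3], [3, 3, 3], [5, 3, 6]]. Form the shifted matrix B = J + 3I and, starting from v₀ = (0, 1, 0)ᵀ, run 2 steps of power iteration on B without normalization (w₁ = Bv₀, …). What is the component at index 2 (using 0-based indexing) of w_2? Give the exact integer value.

55

B = J + 3I has rows (6, 2, 3); (3, 6, 3); (5, 3, 9)
w1 = Bv₀ = (6·0 + 2·1 + 3·0; 3·0 + 6·1 + 3·0; 5·0 + 3·1 + 9·0) = (2, 6, 3)
w2 = Bw1 = (6·2 + 2·6 + 3·3; 3·2 + 6·6 + 3·3; 5·2 + 3·6 + 9·3) = (33, 51, 55)
Requested component of w2: 55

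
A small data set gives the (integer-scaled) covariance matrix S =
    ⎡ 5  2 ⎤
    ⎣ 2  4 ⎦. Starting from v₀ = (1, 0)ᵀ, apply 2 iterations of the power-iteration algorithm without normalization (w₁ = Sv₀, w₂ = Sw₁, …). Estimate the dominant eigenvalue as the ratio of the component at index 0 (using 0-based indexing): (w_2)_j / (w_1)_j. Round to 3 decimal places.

λ ≈ 5.800

w1 = Sv₀ = (5·1 + 2·0; 2·1 + 4·0) = (5, 2)
w2 = Sw1 = (5·5 + 2·2; 2·5 + 4·2) = (29, 18)
Ratio at component: 29 / 5 = 5.800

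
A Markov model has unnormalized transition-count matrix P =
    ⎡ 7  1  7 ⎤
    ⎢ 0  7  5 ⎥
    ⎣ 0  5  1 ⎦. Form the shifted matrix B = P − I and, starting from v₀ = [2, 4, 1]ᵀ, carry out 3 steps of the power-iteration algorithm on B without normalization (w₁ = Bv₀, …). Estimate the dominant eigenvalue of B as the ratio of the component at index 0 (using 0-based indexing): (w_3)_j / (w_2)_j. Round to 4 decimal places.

μ ≈ 10.1987

B = P − I has rows (6, 1, 7); (0, 6, 5); (0, 5, 0)
w1 = Bv₀ = (6·2 + 1·4 + 7·1; 0·2 + 6·4 + 5·1; 0·2 + 5·4 + 0·1) = (23, 29, 20)
w2 = Bw1 = (6·23 + 1·29 + 7·20; 0·23 + 6·29 + 5·20; 0·23 + 5·29 + 0·20) = (307, 274, 145)
w3 = Bw2 = (3131, 2369, 1370)
Ratio: 3131/307 = 10.1987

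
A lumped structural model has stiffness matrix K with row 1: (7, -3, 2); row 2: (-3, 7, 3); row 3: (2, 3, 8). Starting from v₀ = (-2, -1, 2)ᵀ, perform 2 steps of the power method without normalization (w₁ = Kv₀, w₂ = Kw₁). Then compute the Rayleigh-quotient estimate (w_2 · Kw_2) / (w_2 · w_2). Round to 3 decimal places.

λ ≈ 10.569

w1 = Kv₀ = (7·(-2) + (-3)·(-1) + 2·2; (-3)·(-2) + 7·(-1) + 3·2; 2·(-2) + 3·(-1) + 8·2) = (-7, 5, 9)
w2 = Kw1 = (7·(-7) + (-3)·5 + 2·9; (-3)·(-7) + 7·5 + 3·9; 2·(-7) + 3·5 + 8·9) = (-46, 83, 73)
Kw2 = (-425, 938, 741)
w2·Kw2 = (-46)·(-425) + 83·938 + 73·741 = 151497; w2·w2 = (-46)·(-46) + 83·83 + 73·73 = 14334
λ ≈ 151497/14334 = 10.569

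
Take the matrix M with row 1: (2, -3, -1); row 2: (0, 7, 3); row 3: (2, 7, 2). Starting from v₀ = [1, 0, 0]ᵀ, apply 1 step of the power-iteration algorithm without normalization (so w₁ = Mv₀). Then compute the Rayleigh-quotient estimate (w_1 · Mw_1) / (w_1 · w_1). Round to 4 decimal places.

2.5000

w1 = Mv₀ = (2·1 + (-3)·0 + (-1)·0; 0·1 + 7·0 + 3·0; 2·1 + 7·0 + 2·0) = (2, 0, 2)
Mw1 = (2, 6, 8)
w1·Mw1 = 2·2 + 0·6 + 2·8 = 20; w1·w1 = 2·2 + 0·0 + 2·2 = 8
λ ≈ 20/8 = 2.5000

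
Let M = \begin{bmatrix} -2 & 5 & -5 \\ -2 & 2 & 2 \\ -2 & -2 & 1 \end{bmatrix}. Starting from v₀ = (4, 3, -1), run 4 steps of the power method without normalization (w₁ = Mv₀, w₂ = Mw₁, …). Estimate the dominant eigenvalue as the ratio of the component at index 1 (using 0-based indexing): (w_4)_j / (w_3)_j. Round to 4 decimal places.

λ ≈ 0.0000

w1 = Mv₀ = ((-2)·4 + 5·3 + (-5)·(-1); (-2)·4 + 2·3 + 2·(-1); (-2)·4 + (-2)·3 + 1·(-1)) = (12, -4, -15)
w2 = Mw1 = ((-2)·12 + 5·(-4) + (-5)·(-15); (-2)·12 + 2·(-4) + 2·(-15); (-2)·12 + (-2)·(-4) + 1·(-15)) = (31, -62, -31)
w3 = Mw2 = (-217, -248, 31)
w4 = Mw3 = (-961, 0, 961)
Ratio at component: 0 / -248 = 0.0000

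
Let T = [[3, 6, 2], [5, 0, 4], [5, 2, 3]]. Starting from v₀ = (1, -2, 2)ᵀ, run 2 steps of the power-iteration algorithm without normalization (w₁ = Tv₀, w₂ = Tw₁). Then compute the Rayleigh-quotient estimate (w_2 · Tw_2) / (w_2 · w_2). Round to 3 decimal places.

5.300

w1 = Tv₀ = (-5, 13, 7)
w2 = Tw1 = (77, 3, 22)
Tw2 = (293, 473, 457)
w2·Tw2 = 77·293 + 3·473 + 22·457 = 34034; w2·w2 = 77·77 + 3·3 + 22·22 = 6422
λ ≈ 34034/6422 = 5.300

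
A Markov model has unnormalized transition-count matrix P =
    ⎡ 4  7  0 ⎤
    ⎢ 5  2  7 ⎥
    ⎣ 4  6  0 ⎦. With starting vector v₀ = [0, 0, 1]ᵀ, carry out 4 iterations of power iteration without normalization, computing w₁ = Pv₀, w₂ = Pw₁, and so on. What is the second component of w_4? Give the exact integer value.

4564

w1 = Pv₀ = (0, 7, 0)
w2 = Pw1 = (49, 14, 42)
w3 = Pw2 = (294, 567, 280)
w4 = Pw3 = (5145, 4564, 4578)
The requested component of w4 is 4564.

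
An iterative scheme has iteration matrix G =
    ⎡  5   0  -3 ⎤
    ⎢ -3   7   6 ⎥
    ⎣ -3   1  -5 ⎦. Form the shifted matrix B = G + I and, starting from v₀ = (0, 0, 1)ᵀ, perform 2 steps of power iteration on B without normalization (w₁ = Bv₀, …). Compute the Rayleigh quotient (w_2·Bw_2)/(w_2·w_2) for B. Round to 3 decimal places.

6.690

B = G + I has rows (6, 0, -3); (-3, 8, 6); (-3, 1, -4)
w1 = Bv₀ = (6·0 + 0·0 + (-3)·1; (-3)·0 + 8·0 + 6·1; (-3)·0 + 1·0 + (-4)·1) = (-3, 6, -4)
w2 = Bw1 = (6·(-3) + 0·6 + (-3)·(-4); (-3)·(-3) + 8·6 + 6·(-4); (-3)·(-3) + 1·6 + (-4)·(-4)) = (-6, 33, 31)
Bw2 = (-129, 468, -73)
w2·Bw2 = 13955; w2·w2 = 2086; μ ≈ 13955/2086 = 6.690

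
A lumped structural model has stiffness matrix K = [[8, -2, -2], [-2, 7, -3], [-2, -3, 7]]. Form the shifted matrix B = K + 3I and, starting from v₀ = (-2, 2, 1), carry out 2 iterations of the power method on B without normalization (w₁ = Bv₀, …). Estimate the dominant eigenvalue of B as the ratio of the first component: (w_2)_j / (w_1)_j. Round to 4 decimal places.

B = K + 3I has rows (11, -2, -2); (-2, 10, -3); (-2, -3, 10)
w1 = Bv₀ = (11·(-2) + (-2)·2 + (-2)·1; (-2)·(-2) + 10·2 + (-3)·1; (-2)·(-2) + (-3)·2 + 10·1) = (-28, 21, 8)
w2 = Bw1 = (11·(-28) + (-2)·21 + (-2)·8; (-2)·(-28) + 10·21 + (-3)·8; (-2)·(-28) + (-3)·21 + 10·8) = (-366, 242, 73)
Ratio: -366/-28 = 13.0714

μ ≈ 13.0714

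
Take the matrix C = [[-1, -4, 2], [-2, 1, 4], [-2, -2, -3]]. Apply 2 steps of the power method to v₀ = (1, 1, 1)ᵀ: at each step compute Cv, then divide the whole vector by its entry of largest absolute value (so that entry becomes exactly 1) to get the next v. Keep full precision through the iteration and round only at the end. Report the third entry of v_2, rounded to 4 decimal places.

-0.9130

Cv0 = (-3.00000, 3.00000, -7.00000); divide by -7.00000 → v1 = (0.42857, -0.42857, 1.00000)
Cv1 = (3.28571, 2.71429, -3.00000); divide by 3.28571 → v2 = (1.00000, 0.82609, -0.91304)
Requested entry of v2: 21/-23 = -0.9130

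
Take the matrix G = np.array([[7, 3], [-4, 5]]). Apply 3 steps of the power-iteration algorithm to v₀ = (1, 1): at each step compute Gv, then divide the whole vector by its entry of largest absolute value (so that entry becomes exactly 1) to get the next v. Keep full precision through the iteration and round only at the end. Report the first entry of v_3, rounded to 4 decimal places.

-0.8694

Gv0 = (10.00000, 1.00000); divide by 10.00000 → v1 = (1.00000, 0.10000)
Gv1 = (7.30000, -3.50000); divide by 7.30000 → v2 = (1.00000, -0.47945)
Gv2 = (5.56164, -6.39726); divide by -6.39726 → v3 = (-0.86938, 1.00000)
Requested entry of v3: 406/-467 = -0.8694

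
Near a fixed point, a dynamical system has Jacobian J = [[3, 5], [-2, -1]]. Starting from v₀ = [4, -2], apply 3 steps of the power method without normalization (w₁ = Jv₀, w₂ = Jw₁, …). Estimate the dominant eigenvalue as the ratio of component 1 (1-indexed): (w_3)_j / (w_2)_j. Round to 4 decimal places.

w1 = Jv₀ = (2, -6)
w2 = Jw1 = (-24, 2)
w3 = Jw2 = (-62, 46)
Ratio at component: -62 / -24 = 2.5833

λ ≈ 2.5833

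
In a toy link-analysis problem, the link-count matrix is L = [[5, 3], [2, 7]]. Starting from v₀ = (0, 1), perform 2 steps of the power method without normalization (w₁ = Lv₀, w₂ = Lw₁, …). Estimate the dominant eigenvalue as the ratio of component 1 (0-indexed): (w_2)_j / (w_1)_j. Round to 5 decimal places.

7.85714

w1 = Lv₀ = (3, 7)
w2 = Lw1 = (36, 55)
Ratio at component: 55 / 7 = 7.85714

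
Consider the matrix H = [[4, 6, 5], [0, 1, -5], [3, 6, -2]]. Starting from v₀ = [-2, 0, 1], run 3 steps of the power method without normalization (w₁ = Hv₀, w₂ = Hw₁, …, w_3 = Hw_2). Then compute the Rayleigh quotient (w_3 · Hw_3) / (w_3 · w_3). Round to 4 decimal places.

w1 = Hv₀ = (4·(-2) + 6·0 + 5·1; 0·(-2) + 1·0 + (-5)·1; 3·(-2) + 6·0 + (-2)·1) = (-3, -5, -8)
w2 = Hw1 = (4·(-3) + 6·(-5) + 5·(-8); 0·(-3) + 1·(-5) + (-5)·(-8); 3·(-3) + 6·(-5) + (-2)·(-8)) = (-82, 35, -23)
w3 = Hw2 = (-233, 150, 10)
Hw3 = (18, 100, 181)
w3·Hw3 = (-233)·18 + 150·100 + 10·181 = 12616; w3·w3 = (-233)·(-233) + 150·150 + 10·10 = 76889
λ ≈ 12616/76889 = 0.1641

0.1641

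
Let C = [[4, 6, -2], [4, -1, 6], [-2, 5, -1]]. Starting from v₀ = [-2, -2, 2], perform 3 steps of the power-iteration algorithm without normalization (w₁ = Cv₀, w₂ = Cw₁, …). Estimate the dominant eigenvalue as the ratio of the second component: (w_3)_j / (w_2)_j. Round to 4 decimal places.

w1 = Cv₀ = (-24, 6, -8)
w2 = Cw1 = (-44, -150, 86)
w3 = Cw2 = (-1248, 490, -748)
Ratio at component: 490 / -150 = -3.2667

-3.2667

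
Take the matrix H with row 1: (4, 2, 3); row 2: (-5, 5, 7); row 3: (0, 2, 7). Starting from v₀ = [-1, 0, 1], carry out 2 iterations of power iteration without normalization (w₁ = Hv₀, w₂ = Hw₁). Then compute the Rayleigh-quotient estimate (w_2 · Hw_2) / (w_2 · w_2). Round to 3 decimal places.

λ ≈ 8.940

w1 = Hv₀ = (-1, 12, 7)
w2 = Hw1 = (41, 114, 73)
Hw2 = (611, 876, 739)
w2·Hw2 = 41·611 + 114·876 + 73·739 = 178862; w2·w2 = 41·41 + 114·114 + 73·73 = 20006
λ ≈ 178862/20006 = 8.940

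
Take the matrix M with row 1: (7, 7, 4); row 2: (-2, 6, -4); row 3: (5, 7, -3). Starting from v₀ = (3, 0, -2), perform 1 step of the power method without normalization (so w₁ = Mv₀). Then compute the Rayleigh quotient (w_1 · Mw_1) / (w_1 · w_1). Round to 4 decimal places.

w1 = Mv₀ = (13, 2, 21)
Mw1 = (189, -98, 16)
w1·Mw1 = 13·189 + 2·(-98) + 21·16 = 2597; w1·w1 = 13·13 + 2·2 + 21·21 = 614
λ ≈ 2597/614 = 4.2296

λ ≈ 4.2296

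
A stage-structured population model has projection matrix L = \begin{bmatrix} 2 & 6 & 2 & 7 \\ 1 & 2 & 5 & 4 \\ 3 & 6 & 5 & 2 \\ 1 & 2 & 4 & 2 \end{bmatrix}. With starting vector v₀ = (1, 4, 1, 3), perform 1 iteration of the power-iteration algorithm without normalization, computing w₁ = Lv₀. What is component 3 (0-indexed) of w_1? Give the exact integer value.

19

w1 = Lv₀ = (2·1 + 6·4 + 2·1 + 7·3; 1·1 + 2·4 + 5·1 + 4·3; 3·1 + 6·4 + 5·1 + 2·3; 1·1 + 2·4 + 4·1 + 2·3) = (49, 26, 38, 19)
The requested component of w1 is 19.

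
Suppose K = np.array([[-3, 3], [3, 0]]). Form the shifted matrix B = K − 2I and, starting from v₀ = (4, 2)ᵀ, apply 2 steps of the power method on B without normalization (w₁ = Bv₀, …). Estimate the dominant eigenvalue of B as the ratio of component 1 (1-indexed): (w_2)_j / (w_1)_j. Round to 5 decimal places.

B = K − 2I has rows (-5, 3); (3, -2)
w1 = Bv₀ = (-14, 8)
w2 = Bw1 = (94, -58)
Ratio: 94/-14 = -6.71429

-6.71429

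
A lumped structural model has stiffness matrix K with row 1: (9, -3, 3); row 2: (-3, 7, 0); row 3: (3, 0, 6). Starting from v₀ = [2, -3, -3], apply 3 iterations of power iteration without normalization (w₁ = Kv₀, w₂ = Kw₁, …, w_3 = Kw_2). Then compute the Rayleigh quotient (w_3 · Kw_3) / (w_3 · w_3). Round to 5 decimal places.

λ ≈ 11.61225

w1 = Kv₀ = (9·2 + (-3)·(-3) + 3·(-3); (-3)·2 + 7·(-3) + 0·(-3); 3·2 + 0·(-3) + 6·(-3)) = (18, -27, -12)
w2 = Kw1 = (9·18 + (-3)·(-27) + 3·(-12); (-3)·18 + 7·(-27) + 0·(-12); 3·18 + 0·(-27) + 6·(-12)) = (207, -243, -18)
w3 = Kw2 = (2538, -2322, 513)
Kw3 = (31347, -23868, 10692)
w3·Kw3 = 2538·31347 + (-2322)·(-23868) + 513·10692 = 140465178; w3·w3 = 2538·2538 + (-2322)·(-2322) + 513·513 = 12096297
λ ≈ 140465178/12096297 = 11.61225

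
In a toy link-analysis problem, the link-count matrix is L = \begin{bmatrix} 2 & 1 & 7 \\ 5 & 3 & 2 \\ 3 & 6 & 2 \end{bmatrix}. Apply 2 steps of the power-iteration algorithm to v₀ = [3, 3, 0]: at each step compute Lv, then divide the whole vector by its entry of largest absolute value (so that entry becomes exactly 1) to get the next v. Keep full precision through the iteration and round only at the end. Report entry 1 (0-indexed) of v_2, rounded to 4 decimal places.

0.7403

Lv0 = (9.00000, 24.00000, 27.00000); divide by 27.00000 → v1 = (0.33333, 0.88889, 1.00000)
Lv1 = (8.55556, 6.33333, 8.33333); divide by 8.55556 → v2 = (1.00000, 0.74026, 0.97403)
Requested entry of v2: 171/231 = 0.7403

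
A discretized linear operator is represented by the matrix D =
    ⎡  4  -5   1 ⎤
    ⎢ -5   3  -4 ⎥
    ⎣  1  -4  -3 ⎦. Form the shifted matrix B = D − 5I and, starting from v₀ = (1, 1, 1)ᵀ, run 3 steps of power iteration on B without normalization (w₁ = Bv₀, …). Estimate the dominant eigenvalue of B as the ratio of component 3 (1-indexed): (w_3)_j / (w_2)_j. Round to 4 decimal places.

B = D − 5I has rows (-1, -5, 1); (-5, -2, -4); (1, -4, -8)
w1 = Bv₀ = ((-1)·1 + (-5)·1 + 1·1; (-5)·1 + (-2)·1 + (-4)·1; 1·1 + (-4)·1 + (-8)·1) = (-5, -11, -11)
w2 = Bw1 = ((-1)·(-5) + (-5)·(-11) + 1·(-11); (-5)·(-5) + (-2)·(-11) + (-4)·(-11); 1·(-5) + (-4)·(-11) + (-8)·(-11)) = (49, 91, 127)
w3 = Bw2 = (-377, -935, -1331)
Ratio: -1331/127 = -10.4803

-10.4803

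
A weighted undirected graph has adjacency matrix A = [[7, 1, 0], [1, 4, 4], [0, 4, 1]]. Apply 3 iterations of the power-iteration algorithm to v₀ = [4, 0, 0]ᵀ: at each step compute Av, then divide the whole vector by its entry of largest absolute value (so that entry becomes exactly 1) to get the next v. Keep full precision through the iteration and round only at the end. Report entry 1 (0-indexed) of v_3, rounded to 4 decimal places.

0.3047

Av0 = (28.00000, 4.00000, 0.00000); divide by 28.00000 → v1 = (1.00000, 0.14286, 0.00000)
Av1 = (7.14286, 1.57143, 0.57143); divide by 7.14286 → v2 = (1.00000, 0.22000, 0.08000)
Av2 = (7.22000, 2.20000, 0.96000); divide by 7.22000 → v3 = (1.00000, 0.30471, 0.13296)
Requested entry of v3: 440/1444 = 0.3047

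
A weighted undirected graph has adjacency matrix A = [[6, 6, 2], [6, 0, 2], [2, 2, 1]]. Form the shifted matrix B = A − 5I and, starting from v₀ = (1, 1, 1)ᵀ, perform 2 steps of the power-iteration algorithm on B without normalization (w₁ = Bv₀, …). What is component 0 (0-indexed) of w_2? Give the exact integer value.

27

B = A − 5I has rows (1, 6, 2); (6, -5, 2); (2, 2, -4)
w1 = Bv₀ = (1·1 + 6·1 + 2·1; 6·1 + (-5)·1 + 2·1; 2·1 + 2·1 + (-4)·1) = (9, 3, 0)
w2 = Bw1 = (1·9 + 6·3 + 2·0; 6·9 + (-5)·3 + 2·0; 2·9 + 2·3 + (-4)·0) = (27, 39, 24)
Requested component of w2: 27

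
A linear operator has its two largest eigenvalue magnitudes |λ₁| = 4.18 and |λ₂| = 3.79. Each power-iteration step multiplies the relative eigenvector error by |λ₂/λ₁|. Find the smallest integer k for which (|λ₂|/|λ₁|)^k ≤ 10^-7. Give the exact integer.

|λ₂/λ₁| = 3.79/4.18 = 0.90670
Need k ≥ ln(10^-7) / ln(0.90670) = -16.1181 / -0.0979 ≈ 164.562
Smallest integer k satisfying the bound: 165

165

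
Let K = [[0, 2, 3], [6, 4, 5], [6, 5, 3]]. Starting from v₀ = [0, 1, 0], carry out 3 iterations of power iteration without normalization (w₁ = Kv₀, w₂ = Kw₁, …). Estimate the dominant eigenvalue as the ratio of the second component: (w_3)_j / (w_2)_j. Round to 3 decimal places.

w1 = Kv₀ = (2, 4, 5)
w2 = Kw1 = (23, 53, 47)
w3 = Kw2 = (247, 585, 544)
Ratio at component: 585 / 53 = 11.038

λ ≈ 11.038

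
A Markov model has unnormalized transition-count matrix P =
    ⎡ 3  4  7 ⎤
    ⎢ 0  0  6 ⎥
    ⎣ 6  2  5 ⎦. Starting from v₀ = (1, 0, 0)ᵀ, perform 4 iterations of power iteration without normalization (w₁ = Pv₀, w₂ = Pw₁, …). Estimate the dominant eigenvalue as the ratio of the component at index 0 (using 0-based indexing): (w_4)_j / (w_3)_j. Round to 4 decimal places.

w1 = Pv₀ = (3, 0, 6)
w2 = Pw1 = (51, 36, 48)
w3 = Pw2 = (633, 288, 618)
w4 = Pw3 = (7377, 3708, 7464)
Ratio at component: 7377 / 633 = 11.6540

11.6540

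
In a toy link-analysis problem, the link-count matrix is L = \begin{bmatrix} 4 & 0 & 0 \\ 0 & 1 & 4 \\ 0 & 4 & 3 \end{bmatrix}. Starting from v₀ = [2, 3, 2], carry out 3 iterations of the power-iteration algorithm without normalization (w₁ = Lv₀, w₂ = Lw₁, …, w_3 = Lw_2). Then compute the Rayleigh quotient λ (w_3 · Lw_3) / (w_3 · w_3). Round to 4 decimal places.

6.0667

w1 = Lv₀ = (4·2 + 0·3 + 0·2; 0·2 + 1·3 + 4·2; 0·2 + 4·3 + 3·2) = (8, 11, 18)
w2 = Lw1 = (4·8 + 0·11 + 0·18; 0·8 + 1·11 + 4·18; 0·8 + 4·11 + 3·18) = (32, 83, 98)
w3 = Lw2 = (128, 475, 626)
Lw3 = (512, 2979, 3778)
w3·Lw3 = 128·512 + 475·2979 + 626·3778 = 3845589; w3·w3 = 128·128 + 475·475 + 626·626 = 633885
λ ≈ 3845589/633885 = 6.0667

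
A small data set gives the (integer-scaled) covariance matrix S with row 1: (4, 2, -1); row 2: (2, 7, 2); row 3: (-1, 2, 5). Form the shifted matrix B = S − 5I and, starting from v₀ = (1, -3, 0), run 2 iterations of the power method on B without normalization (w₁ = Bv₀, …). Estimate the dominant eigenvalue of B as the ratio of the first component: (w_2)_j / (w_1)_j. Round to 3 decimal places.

μ ≈ -0.857

B = S − 5I has rows (-1, 2, -1); (2, 2, 2); (-1, 2, 0)
w1 = Bv₀ = (-7, -4, -7)
w2 = Bw1 = (6, -36, -1)
Ratio: 6/-7 = -0.857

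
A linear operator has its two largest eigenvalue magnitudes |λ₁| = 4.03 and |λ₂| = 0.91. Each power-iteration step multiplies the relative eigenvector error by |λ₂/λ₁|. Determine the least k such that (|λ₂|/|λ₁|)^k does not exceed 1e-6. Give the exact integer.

|λ₂/λ₁| = 0.91/4.03 = 0.22581
Need k ≥ ln(1e-6) / ln(0.22581) = -13.8155 / -1.4881 ≈ 9.284
Smallest integer k satisfying the bound: 10

10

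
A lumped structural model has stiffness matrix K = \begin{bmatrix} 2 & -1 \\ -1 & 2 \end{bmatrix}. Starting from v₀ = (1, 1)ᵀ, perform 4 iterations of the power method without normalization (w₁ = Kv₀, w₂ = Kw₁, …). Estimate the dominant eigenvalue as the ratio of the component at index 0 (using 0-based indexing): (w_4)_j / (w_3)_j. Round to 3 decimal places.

w1 = Kv₀ = (1, 1)
w2 = Kw1 = (1, 1)
w3 = Kw2 = (1, 1)
w4 = Kw3 = (1, 1)
Ratio at component: 1 / 1 = 1.000

1.000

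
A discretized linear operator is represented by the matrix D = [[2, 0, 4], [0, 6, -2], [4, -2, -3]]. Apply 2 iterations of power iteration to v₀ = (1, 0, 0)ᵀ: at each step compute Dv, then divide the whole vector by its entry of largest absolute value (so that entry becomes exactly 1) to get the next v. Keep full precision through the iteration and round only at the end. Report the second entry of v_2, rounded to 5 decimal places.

Dv0 = (2.000000, 0.000000, 4.000000); divide by 4.000000 → v1 = (0.500000, 0.000000, 1.000000)
Dv1 = (5.000000, -2.000000, -1.000000); divide by 5.000000 → v2 = (1.000000, -0.400000, -0.200000)
Requested entry of v2: -8/20 = -0.40000

-0.40000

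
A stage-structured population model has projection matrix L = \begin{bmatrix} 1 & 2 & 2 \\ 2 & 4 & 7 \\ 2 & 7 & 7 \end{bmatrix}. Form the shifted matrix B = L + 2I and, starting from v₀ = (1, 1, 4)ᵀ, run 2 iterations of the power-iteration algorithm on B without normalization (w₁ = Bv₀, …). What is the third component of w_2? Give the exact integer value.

B = L + 2I has rows (3, 2, 2); (2, 6, 7); (2, 7, 9)
w1 = Bv₀ = (13, 36, 45)
w2 = Bw1 = (201, 557, 683)
Requested component of w2: 683

683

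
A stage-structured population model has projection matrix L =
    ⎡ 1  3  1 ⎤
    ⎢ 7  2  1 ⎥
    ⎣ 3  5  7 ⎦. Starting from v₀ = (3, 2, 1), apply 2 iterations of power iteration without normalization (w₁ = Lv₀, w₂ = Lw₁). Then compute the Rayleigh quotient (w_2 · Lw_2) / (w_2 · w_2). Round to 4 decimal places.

9.9031

w1 = Lv₀ = (1·3 + 3·2 + 1·1; 7·3 + 2·2 + 1·1; 3·3 + 5·2 + 7·1) = (10, 26, 26)
w2 = Lw1 = (1·10 + 3·26 + 1·26; 7·10 + 2·26 + 1·26; 3·10 + 5·26 + 7·26) = (114, 148, 342)
Lw2 = (900, 1436, 3476)
w2·Lw2 = 114·900 + 148·1436 + 342·3476 = 1503920; w2·w2 = 114·114 + 148·148 + 342·342 = 151864
λ ≈ 1503920/151864 = 9.9031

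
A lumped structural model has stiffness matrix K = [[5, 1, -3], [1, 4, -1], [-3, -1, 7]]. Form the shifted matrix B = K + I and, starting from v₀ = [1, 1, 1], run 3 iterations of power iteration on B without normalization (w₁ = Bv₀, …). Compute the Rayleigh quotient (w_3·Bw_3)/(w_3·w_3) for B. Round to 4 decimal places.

μ ≈ 5.0216

B = K + I has rows (6, 1, -3); (1, 5, -1); (-3, -1, 8)
w1 = Bv₀ = (6·1 + 1·1 + (-3)·1; 1·1 + 5·1 + (-1)·1; (-3)·1 + (-1)·1 + 8·1) = (4, 5, 4)
w2 = Bw1 = (6·4 + 1·5 + (-3)·4; 1·4 + 5·5 + (-1)·4; (-3)·4 + (-1)·5 + 8·4) = (17, 25, 15)
w3 = Bw2 = (82, 127, 44)
Bw3 = (487, 673, -21)
w3·Bw3 = 124481; w3·w3 = 24789; μ ≈ 124481/24789 = 5.0216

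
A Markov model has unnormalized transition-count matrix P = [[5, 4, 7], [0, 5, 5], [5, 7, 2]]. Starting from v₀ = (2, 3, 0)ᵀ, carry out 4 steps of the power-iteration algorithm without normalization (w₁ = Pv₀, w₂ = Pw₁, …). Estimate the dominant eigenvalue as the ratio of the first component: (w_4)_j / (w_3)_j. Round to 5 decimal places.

λ ≈ 13.10033

w1 = Pv₀ = (5·2 + 4·3 + 7·0; 0·2 + 5·3 + 5·0; 5·2 + 7·3 + 2·0) = (22, 15, 31)
w2 = Pw1 = (5·22 + 4·15 + 7·31; 0·22 + 5·15 + 5·31; 5·22 + 7·15 + 2·31) = (387, 230, 277)
w3 = Pw2 = (4794, 2535, 4099)
w4 = Pw3 = (62803, 33170, 49913)
Ratio at component: 62803 / 4794 = 13.10033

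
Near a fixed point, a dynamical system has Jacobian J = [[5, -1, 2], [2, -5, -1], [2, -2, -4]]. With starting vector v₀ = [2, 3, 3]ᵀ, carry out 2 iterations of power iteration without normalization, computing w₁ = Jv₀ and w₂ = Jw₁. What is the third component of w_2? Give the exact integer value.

110

w1 = Jv₀ = (5·2 + (-1)·3 + 2·3; 2·2 + (-5)·3 + (-1)·3; 2·2 + (-2)·3 + (-4)·3) = (13, -14, -14)
w2 = Jw1 = (5·13 + (-1)·(-14) + 2·(-14); 2·13 + (-5)·(-14) + (-1)·(-14); 2·13 + (-2)·(-14) + (-4)·(-14)) = (51, 110, 110)
The requested component of w2 is 110.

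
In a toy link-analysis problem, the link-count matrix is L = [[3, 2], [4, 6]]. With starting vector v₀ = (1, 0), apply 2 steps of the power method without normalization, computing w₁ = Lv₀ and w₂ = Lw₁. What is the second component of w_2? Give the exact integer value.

36

w1 = Lv₀ = (3·1 + 2·0; 4·1 + 6·0) = (3, 4)
w2 = Lw1 = (3·3 + 2·4; 4·3 + 6·4) = (17, 36)
The requested component of w2 is 36.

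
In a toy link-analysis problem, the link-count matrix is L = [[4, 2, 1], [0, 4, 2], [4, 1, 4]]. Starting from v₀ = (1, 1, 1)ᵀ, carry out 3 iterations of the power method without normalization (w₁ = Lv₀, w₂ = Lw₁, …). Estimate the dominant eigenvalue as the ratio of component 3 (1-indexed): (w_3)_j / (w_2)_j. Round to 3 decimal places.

w1 = Lv₀ = (7, 6, 9)
w2 = Lw1 = (49, 42, 70)
w3 = Lw2 = (350, 308, 518)
Ratio at component: 518 / 70 = 7.400

λ ≈ 7.400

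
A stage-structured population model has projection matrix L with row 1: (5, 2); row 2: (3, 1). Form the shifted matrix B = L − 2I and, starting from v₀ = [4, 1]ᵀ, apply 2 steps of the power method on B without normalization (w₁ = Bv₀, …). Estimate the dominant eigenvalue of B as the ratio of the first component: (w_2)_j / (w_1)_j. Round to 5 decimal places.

4.57143

B = L − 2I has rows (3, 2); (3, -1)
w1 = Bv₀ = (3·4 + 2·1; 3·4 + (-1)·1) = (14, 11)
w2 = Bw1 = (3·14 + 2·11; 3·14 + (-1)·11) = (64, 31)
Ratio: 64/14 = 4.57143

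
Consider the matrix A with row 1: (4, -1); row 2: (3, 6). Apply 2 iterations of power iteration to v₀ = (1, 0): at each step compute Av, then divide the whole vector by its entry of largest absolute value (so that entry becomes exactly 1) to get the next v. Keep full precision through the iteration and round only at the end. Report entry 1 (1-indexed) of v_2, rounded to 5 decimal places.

Av0 = (4.000000, 3.000000); divide by 4.000000 → v1 = (1.000000, 0.750000)
Av1 = (3.250000, 7.500000); divide by 7.500000 → v2 = (0.433333, 1.000000)
Requested entry of v2: 13/30 = 0.43333

0.43333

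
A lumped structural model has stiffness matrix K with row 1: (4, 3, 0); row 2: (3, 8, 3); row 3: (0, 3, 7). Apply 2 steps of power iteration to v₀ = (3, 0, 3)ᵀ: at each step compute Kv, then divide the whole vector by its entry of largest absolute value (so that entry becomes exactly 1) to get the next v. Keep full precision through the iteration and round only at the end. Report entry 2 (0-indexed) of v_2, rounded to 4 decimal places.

Kv0 = (12.00000, 18.00000, 21.00000); divide by 21.00000 → v1 = (0.57143, 0.85714, 1.00000)
Kv1 = (4.85714, 11.57143, 9.57143); divide by 11.57143 → v2 = (0.41975, 1.00000, 0.82716)
Requested entry of v2: 201/243 = 0.8272

0.8272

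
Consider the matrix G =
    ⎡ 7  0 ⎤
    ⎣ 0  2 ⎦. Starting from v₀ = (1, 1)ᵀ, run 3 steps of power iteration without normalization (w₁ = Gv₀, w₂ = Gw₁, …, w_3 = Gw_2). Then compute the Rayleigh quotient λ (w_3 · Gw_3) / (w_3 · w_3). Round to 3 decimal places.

w1 = Gv₀ = (7·1 + 0·1; 0·1 + 2·1) = (7, 2)
w2 = Gw1 = (7·7 + 0·2; 0·7 + 2·2) = (49, 4)
w3 = Gw2 = (343, 8)
Gw3 = (2401, 16)
w3·Gw3 = 343·2401 + 8·16 = 823671; w3·w3 = 343·343 + 8·8 = 117713
λ ≈ 823671/117713 = 6.997

6.997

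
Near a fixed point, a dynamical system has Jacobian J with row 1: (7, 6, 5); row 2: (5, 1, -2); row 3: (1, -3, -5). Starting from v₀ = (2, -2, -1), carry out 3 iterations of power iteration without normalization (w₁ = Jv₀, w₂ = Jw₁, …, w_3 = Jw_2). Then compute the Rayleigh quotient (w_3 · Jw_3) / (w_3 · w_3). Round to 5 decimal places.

-3.83357

w1 = Jv₀ = (7·2 + 6·(-2) + 5·(-1); 5·2 + 1·(-2) + (-2)·(-1); 1·2 + (-3)·(-2) + (-5)·(-1)) = (-3, 10, 13)
w2 = Jw1 = (7·(-3) + 6·10 + 5·13; 5·(-3) + 1·10 + (-2)·13; 1·(-3) + (-3)·10 + (-5)·13) = (104, -31, -98)
w3 = Jw2 = (52, 685, 687)
Jw3 = (7909, -429, -5438)
w3·Jw3 = 52·7909 + 685·(-429) + 687·(-5438) = -3618503; w3·w3 = 52·52 + 685·685 + 687·687 = 943898
λ ≈ -3618503/943898 = -3.83357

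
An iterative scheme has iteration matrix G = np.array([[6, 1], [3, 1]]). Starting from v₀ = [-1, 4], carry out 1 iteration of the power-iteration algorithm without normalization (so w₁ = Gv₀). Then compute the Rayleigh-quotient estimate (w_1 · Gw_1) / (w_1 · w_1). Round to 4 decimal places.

3.4000

w1 = Gv₀ = (-2, 1)
Gw1 = (-11, -5)
w1·Gw1 = (-2)·(-11) + 1·(-5) = 17; w1·w1 = (-2)·(-2) + 1·1 = 5
λ ≈ 17/5 = 3.4000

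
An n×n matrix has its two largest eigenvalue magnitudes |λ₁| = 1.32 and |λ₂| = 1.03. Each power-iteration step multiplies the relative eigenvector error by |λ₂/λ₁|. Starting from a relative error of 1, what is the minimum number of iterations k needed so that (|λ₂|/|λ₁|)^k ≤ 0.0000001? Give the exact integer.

|λ₂/λ₁| = 1.03/1.32 = 0.78030
Need k ≥ ln(0.0000001) / ln(0.78030) = -16.1181 / -0.2481 ≈ 64.973
Smallest integer k satisfying the bound: 65

65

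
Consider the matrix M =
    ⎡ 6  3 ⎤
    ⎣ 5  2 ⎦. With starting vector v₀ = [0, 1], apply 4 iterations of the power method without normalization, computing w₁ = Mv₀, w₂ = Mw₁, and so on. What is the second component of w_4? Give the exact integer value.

1321

w1 = Mv₀ = (6·0 + 3·1; 5·0 + 2·1) = (3, 2)
w2 = Mw1 = (6·3 + 3·2; 5·3 + 2·2) = (24, 19)
w3 = Mw2 = (201, 158)
w4 = Mw3 = (1680, 1321)
The requested component of w4 is 1321.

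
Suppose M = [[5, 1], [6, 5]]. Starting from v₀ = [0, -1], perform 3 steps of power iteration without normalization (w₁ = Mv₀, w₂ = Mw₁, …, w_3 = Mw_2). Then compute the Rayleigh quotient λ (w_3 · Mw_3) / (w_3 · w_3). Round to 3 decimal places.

λ ≈ 7.309

w1 = Mv₀ = (5·0 + 1·(-1); 6·0 + 5·(-1)) = (-1, -5)
w2 = Mw1 = (5·(-1) + 1·(-5); 6·(-1) + 5·(-5)) = (-10, -31)
w3 = Mw2 = (-81, -215)
Mw3 = (-620, -1561)
w3·Mw3 = (-81)·(-620) + (-215)·(-1561) = 385835; w3·w3 = (-81)·(-81) + (-215)·(-215) = 52786
λ ≈ 385835/52786 = 7.309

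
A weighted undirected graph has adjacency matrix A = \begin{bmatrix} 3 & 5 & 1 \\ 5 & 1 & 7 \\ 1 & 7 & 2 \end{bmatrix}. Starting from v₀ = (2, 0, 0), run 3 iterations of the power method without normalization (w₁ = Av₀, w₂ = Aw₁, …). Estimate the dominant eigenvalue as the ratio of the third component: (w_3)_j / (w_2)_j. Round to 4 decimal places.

w1 = Av₀ = (6, 10, 2)
w2 = Aw1 = (70, 54, 80)
w3 = Aw2 = (560, 964, 608)
Ratio at component: 608 / 80 = 7.6000

λ ≈ 7.6000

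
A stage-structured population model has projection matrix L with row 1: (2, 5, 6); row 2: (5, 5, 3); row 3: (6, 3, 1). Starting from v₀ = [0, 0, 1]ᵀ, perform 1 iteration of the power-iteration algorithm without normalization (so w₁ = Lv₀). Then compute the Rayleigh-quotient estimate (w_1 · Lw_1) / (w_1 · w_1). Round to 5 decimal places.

8.43478

w1 = Lv₀ = (2·0 + 5·0 + 6·1; 5·0 + 5·0 + 3·1; 6·0 + 3·0 + 1·1) = (6, 3, 1)
Lw1 = (33, 48, 46)
w1·Lw1 = 6·33 + 3·48 + 1·46 = 388; w1·w1 = 6·6 + 3·3 + 1·1 = 46
λ ≈ 388/46 = 8.43478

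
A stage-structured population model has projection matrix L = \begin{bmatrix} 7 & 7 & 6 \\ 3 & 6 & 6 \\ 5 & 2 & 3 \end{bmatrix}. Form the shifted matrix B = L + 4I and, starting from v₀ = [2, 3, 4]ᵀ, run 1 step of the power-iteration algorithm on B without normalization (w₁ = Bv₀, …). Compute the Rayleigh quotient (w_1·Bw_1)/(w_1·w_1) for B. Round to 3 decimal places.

B = L + 4I has rows (11, 7, 6); (3, 10, 6); (5, 2, 7)
w1 = Bv₀ = (67, 60, 44)
Bw1 = (1421, 1065, 763)
w1·Bw1 = 192679; w1·w1 = 10025; μ ≈ 192679/10025 = 19.220

19.220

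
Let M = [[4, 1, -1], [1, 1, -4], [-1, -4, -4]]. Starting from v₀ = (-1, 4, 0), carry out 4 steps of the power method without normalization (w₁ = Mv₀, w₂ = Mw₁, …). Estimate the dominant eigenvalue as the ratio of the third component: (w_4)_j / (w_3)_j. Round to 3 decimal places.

-4.773

w1 = Mv₀ = (4·(-1) + 1·4 + (-1)·0; 1·(-1) + 1·4 + (-4)·0; (-1)·(-1) + (-4)·4 + (-4)·0) = (0, 3, -15)
w2 = Mw1 = (4·0 + 1·3 + (-1)·(-15); 1·0 + 1·3 + (-4)·(-15); (-1)·0 + (-4)·3 + (-4)·(-15)) = (18, 63, 48)
w3 = Mw2 = (87, -111, -462)
w4 = Mw3 = (699, 1824, 2205)
Ratio at component: 2205 / -462 = -4.773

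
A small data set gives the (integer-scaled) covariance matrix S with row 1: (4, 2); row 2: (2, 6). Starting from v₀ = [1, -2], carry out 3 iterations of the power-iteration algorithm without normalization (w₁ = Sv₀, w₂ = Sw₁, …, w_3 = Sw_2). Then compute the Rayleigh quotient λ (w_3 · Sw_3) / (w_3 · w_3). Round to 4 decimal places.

w1 = Sv₀ = (0, -10)
w2 = Sw1 = (-20, -60)
w3 = Sw2 = (-200, -400)
Sw3 = (-1600, -2800)
w3·Sw3 = (-200)·(-1600) + (-400)·(-2800) = 1440000; w3·w3 = (-200)·(-200) + (-400)·(-400) = 200000
λ ≈ 1440000/200000 = 7.2000

7.2000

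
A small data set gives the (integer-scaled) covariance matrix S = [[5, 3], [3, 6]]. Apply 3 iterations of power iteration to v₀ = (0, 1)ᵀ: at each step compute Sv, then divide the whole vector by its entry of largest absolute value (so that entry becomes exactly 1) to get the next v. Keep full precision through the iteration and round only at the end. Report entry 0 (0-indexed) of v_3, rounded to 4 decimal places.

0.8130

Sv0 = (3.00000, 6.00000); divide by 6.00000 → v1 = (0.50000, 1.00000)
Sv1 = (5.50000, 7.50000); divide by 7.50000 → v2 = (0.73333, 1.00000)
Sv2 = (6.66667, 8.20000); divide by 8.20000 → v3 = (0.81301, 1.00000)
Requested entry of v3: 300/369 = 0.8130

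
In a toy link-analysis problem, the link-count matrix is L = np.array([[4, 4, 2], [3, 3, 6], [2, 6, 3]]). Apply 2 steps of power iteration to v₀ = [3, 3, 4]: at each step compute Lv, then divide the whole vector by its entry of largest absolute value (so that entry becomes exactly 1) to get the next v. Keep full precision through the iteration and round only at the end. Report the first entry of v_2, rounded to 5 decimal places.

0.84018

Lv0 = (32.000000, 42.000000, 36.000000); divide by 42.000000 → v1 = (0.761905, 1.000000, 0.857143)
Lv1 = (8.761905, 10.428571, 10.095238); divide by 10.428571 → v2 = (0.840183, 1.000000, 0.968037)
Requested entry of v2: 368/438 = 0.84018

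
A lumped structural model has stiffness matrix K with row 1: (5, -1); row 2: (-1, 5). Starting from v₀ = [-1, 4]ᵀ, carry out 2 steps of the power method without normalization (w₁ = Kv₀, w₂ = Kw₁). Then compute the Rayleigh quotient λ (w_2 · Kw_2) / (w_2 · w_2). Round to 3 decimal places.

w1 = Kv₀ = (5·(-1) + (-1)·4; (-1)·(-1) + 5·4) = (-9, 21)
w2 = Kw1 = (5·(-9) + (-1)·21; (-1)·(-9) + 5·21) = (-66, 114)
Kw2 = (-444, 636)
w2·Kw2 = (-66)·(-444) + 114·636 = 101808; w2·w2 = (-66)·(-66) + 114·114 = 17352
λ ≈ 101808/17352 = 5.867

λ ≈ 5.867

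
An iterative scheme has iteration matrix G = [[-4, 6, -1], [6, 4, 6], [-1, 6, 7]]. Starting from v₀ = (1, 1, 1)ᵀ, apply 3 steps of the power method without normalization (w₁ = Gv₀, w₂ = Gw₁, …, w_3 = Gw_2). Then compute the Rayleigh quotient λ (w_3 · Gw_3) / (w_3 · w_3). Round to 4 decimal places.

w1 = Gv₀ = (1, 16, 12)
w2 = Gw1 = (80, 142, 179)
w3 = Gw2 = (353, 2122, 2025)
Gw3 = (9295, 22756, 26554)
w3·Gw3 = 353·9295 + 2122·22756 + 2025·26554 = 105341217; w3·w3 = 353·353 + 2122·2122 + 2025·2025 = 8728118
λ ≈ 105341217/8728118 = 12.0692

12.0692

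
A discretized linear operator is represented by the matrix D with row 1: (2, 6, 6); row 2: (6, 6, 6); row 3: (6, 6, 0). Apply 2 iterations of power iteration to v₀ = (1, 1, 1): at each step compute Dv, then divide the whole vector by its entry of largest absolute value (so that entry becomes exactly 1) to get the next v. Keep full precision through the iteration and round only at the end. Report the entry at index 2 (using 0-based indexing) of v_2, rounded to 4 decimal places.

Dv0 = (14.00000, 18.00000, 12.00000); divide by 18.00000 → v1 = (0.77778, 1.00000, 0.66667)
Dv1 = (11.55556, 14.66667, 10.66667); divide by 14.66667 → v2 = (0.78788, 1.00000, 0.72727)
Requested entry of v2: 192/264 = 0.7273

0.7273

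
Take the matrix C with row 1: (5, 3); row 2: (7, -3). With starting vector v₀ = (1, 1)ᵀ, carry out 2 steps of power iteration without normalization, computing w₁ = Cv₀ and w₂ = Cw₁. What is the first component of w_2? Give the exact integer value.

w1 = Cv₀ = (5·1 + 3·1; 7·1 + (-3)·1) = (8, 4)
w2 = Cw1 = (5·8 + 3·4; 7·8 + (-3)·4) = (52, 44)
The requested component of w2 is 52.

52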